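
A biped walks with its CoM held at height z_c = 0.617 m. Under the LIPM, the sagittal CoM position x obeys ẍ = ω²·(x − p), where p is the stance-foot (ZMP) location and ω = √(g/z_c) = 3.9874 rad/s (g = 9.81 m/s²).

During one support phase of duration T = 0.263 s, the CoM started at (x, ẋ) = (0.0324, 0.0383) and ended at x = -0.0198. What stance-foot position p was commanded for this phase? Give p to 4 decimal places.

p = 0.1391

ωT = 3.9874·0.263 = 1.048686; cosh(ωT) = 1.602149, sinh(ωT) = 1.251751
x(T) = p + (x₀−p)·cosh(ωT) + (ẋ₀/ω)·sinh(ωT) ⇒ p·(1 − cosh) = x(T) − x₀·cosh − (ẋ₀/ω)·sinh
numerator   = -0.0198 − (0.0324)·1.602149 − (0.0383/3.9874)·1.251751 = -0.083733
denominator = 1 − 1.602149 = -0.602149
p = -0.083733 / -0.602149 = 0.1391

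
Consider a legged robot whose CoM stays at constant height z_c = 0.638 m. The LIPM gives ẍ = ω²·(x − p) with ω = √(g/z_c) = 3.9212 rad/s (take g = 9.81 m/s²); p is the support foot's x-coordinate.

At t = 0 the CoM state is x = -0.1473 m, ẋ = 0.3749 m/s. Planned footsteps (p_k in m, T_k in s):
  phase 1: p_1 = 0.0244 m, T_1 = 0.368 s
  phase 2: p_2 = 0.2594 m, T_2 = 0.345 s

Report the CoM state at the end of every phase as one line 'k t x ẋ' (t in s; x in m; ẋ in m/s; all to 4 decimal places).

1 0.3680 -0.1682 -0.5078
2 0.7130 -0.8567 -4.0742

phase 1: p=0.0244, T=0.368, ωT=1.443002, cosh=2.234801, sinh=1.998583; start (x,ẋ)=(-0.147300, 0.374900) → end (x,ẋ)=(-0.168234, -0.507759)
phase 2: p=0.2594, T=0.345, ωT=1.352814, cosh=2.063404, sinh=1.804892; start (x,ẋ)=(-0.168234, -0.507759) → end (x,ẋ)=(-0.856698, -4.074223)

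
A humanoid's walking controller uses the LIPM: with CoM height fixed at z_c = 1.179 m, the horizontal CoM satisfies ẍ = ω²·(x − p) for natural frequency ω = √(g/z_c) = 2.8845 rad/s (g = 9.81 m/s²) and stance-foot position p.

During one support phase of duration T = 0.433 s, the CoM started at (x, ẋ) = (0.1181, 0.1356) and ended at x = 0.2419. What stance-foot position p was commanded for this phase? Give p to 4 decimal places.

p = 0.0633

ωT = 2.8845·0.433 = 1.248989; cosh(ωT) = 1.886805, sinh(ωT) = 1.600010
x(T) = p + (x₀−p)·cosh(ωT) + (ẋ₀/ω)·sinh(ωT) ⇒ p·(1 − cosh) = x(T) − x₀·cosh − (ẋ₀/ω)·sinh
numerator   = 0.2419 − (0.1181)·1.886805 − (0.1356/2.8845)·1.600010 = -0.056148
denominator = 1 − 1.886805 = -0.886805
p = -0.056148 / -0.886805 = 0.0633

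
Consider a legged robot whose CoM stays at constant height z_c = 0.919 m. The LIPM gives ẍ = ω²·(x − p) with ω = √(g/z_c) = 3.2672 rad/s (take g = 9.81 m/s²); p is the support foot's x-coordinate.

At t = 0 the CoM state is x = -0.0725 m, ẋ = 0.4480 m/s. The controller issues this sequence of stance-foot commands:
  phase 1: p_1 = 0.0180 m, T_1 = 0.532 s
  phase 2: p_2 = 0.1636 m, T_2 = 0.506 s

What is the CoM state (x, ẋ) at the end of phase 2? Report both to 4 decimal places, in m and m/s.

x = 0.4580, ẋ = 1.0780

phase 1: p=0.0180, T=0.532, ωT=1.738150, cosh=2.931330, sinh=2.755485; start (x,ẋ)=(-0.072500, 0.448000) → end (x,ẋ)=(0.130548, 0.498490)
phase 2: p=0.1636, T=0.506, ωT=1.653203, cosh=2.707561, sinh=2.516125; start (x,ẋ)=(0.130548, 0.498490) → end (x,ẋ)=(0.458005, 1.077981)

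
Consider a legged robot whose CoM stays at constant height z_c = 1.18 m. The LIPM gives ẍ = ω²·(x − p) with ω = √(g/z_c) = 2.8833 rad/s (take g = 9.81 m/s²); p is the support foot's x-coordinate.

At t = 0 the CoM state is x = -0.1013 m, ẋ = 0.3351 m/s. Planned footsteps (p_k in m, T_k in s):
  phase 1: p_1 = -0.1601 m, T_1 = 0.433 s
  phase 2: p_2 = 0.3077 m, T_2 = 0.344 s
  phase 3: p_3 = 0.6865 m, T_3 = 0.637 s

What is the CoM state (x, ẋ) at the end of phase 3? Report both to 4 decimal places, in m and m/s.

x = 0.6560, ẋ = 0.1687

phase 1: p=-0.1601, T=0.433, ωT=1.248469, cosh=1.885973, sinh=1.599030; start (x,ẋ)=(-0.101300, 0.335100) → end (x,ẋ)=(0.136636, 0.903086)
phase 2: p=0.3077, T=0.344, ωT=0.991855, cosh=1.533560, sinh=1.162672; start (x,ẋ)=(0.136636, 0.903086) → end (x,ẋ)=(0.409527, 0.811473)
phase 3: p=0.6865, T=0.637, ωT=1.836662, cosh=3.217452, sinh=3.058104; start (x,ẋ)=(0.409527, 0.811473) → end (x,ẋ)=(0.656022, 0.168684)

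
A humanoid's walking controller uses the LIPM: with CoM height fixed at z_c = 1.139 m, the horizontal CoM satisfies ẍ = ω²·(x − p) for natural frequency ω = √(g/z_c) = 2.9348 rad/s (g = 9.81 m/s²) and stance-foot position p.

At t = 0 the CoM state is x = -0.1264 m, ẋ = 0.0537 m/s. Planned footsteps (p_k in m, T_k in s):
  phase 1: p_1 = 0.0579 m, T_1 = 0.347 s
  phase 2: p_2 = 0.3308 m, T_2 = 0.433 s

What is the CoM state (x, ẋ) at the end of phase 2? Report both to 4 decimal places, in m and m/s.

x = -1.0229, ẋ = -3.6879

phase 1: p=0.0579, T=0.347, ωT=1.018376, cosh=1.564937, sinh=1.203756; start (x,ẋ)=(-0.126400, 0.053700) → end (x,ẋ)=(-0.208492, -0.567055)
phase 2: p=0.3308, T=0.433, ωT=1.270768, cosh=1.922103, sinh=1.641487; start (x,ẋ)=(-0.208492, -0.567055) → end (x,ẋ)=(-1.022939, -3.687943)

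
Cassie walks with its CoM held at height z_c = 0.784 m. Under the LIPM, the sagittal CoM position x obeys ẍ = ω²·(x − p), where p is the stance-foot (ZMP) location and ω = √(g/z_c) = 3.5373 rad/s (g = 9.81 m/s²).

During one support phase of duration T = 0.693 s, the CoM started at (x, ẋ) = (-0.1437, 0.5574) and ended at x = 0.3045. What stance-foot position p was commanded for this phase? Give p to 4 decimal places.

p = -0.0489

ωT = 3.5373·0.693 = 2.451349; cosh(ωT) = 5.845083, sinh(ωT) = 5.758906
x(T) = p + (x₀−p)·cosh(ωT) + (ẋ₀/ω)·sinh(ωT) ⇒ p·(1 − cosh) = x(T) − x₀·cosh − (ẋ₀/ω)·sinh
numerator   = 0.3045 − (-0.1437)·5.845083 − (0.5574/3.5373)·5.758906 = 0.236963
denominator = 1 − 5.845083 = -4.845083
p = 0.236963 / -4.845083 = -0.0489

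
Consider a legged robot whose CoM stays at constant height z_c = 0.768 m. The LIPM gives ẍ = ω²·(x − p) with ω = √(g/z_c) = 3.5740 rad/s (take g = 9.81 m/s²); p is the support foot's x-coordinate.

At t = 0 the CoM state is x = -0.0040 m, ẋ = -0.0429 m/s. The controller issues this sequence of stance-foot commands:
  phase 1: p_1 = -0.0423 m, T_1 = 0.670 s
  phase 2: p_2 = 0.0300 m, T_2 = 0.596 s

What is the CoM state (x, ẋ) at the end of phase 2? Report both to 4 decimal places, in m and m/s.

x = 0.9349, ẋ = 3.2629

phase 1: p=-0.0423, T=0.670, ωT=2.394580, cosh=5.527402, sinh=5.436191; start (x,ẋ)=(-0.004000, -0.042900) → end (x,ẋ)=(0.104147, 0.507003)
phase 2: p=0.0300, T=0.596, ωT=2.130104, cosh=4.267283, sinh=4.148459; start (x,ẋ)=(0.104147, 0.507003) → end (x,ẋ)=(0.934901, 3.262872)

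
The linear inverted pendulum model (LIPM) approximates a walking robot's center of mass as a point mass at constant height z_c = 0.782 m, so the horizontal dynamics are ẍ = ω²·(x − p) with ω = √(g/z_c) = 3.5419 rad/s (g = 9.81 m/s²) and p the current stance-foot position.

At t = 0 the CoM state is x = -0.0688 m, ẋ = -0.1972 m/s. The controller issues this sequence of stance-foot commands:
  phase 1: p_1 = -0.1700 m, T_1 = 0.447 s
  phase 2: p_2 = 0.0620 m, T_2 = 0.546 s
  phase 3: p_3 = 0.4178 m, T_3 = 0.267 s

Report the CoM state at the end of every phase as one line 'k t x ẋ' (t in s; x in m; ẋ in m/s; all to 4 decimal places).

phase 1: p=-0.1700, T=0.447, ωT=1.583229, cosh=2.537985, sinh=2.332674; start (x,ẋ)=(-0.068800, -0.197200) → end (x,ẋ)=(-0.043031, 0.335634)
phase 2: p=0.0620, T=0.546, ωT=1.933877, cosh=3.530431, sinh=3.385844; start (x,ẋ)=(-0.043031, 0.335634) → end (x,ẋ)=(0.012042, -0.074630)
phase 3: p=0.4178, T=0.267, ωT=0.945687, cosh=1.481497, sinh=1.093085; start (x,ẋ)=(0.012042, -0.074630) → end (x,ẋ)=(-0.206361, -1.681494)

1 0.4470 -0.0430 0.3356
2 0.9930 0.0120 -0.0746
3 1.2600 -0.2064 -1.6815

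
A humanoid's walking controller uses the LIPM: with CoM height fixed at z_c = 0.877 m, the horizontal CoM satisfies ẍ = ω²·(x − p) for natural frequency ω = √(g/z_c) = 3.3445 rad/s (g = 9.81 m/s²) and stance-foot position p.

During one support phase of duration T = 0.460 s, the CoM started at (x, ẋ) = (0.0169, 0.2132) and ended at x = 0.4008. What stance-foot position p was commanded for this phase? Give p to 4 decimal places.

p = -0.1518

ωT = 3.3445·0.460 = 1.538470; cosh(ωT) = 2.436084, sinh(ωT) = 2.221375
x(T) = p + (x₀−p)·cosh(ωT) + (ẋ₀/ω)·sinh(ωT) ⇒ p·(1 − cosh) = x(T) − x₀·cosh − (ẋ₀/ω)·sinh
numerator   = 0.4008 − (0.0169)·2.436084 − (0.2132/3.3445)·2.221375 = 0.218025
denominator = 1 − 2.436084 = -1.436084
p = 0.218025 / -1.436084 = -0.1518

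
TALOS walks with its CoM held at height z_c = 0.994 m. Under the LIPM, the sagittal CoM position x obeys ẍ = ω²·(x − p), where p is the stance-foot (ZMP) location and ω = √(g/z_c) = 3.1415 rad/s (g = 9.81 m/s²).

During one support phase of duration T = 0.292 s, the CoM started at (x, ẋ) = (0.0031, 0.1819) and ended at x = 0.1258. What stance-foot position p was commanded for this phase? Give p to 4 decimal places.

ωT = 3.1415·0.292 = 0.917318; cosh(ωT) = 1.451079, sinh(ωT) = 1.051490
x(T) = p + (x₀−p)·cosh(ωT) + (ẋ₀/ω)·sinh(ωT) ⇒ p·(1 − cosh) = x(T) − x₀·cosh − (ẋ₀/ω)·sinh
numerator   = 0.1258 − (0.0031)·1.451079 − (0.1819/3.1415)·1.051490 = 0.060418
denominator = 1 − 1.451079 = -0.451079
p = 0.060418 / -0.451079 = -0.1339

p = -0.1339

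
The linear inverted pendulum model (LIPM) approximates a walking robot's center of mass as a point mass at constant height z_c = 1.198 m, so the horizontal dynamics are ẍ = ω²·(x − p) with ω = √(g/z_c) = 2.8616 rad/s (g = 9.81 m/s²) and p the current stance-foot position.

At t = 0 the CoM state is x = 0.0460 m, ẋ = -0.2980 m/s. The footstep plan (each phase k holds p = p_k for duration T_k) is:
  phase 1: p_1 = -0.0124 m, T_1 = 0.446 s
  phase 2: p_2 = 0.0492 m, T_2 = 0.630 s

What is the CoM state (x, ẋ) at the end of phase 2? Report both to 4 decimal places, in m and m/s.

x = -0.6361, ẋ = -1.9535

phase 1: p=-0.0124, T=0.446, ωT=1.276274, cosh=1.931169, sinh=1.652093; start (x,ẋ)=(0.046000, -0.298000) → end (x,ẋ)=(-0.071665, -0.299395)
phase 2: p=0.0492, T=0.630, ωT=1.802808, cosh=3.115747, sinh=2.950912; start (x,ẋ)=(-0.071665, -0.299395) → end (x,ẋ)=(-0.636123, -1.953459)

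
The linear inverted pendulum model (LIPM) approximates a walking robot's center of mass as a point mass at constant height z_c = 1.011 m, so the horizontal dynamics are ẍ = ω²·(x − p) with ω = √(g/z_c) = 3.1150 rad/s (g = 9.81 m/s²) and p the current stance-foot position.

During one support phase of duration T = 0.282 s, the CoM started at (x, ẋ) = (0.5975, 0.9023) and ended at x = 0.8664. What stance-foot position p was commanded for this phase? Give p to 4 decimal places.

ωT = 3.1150·0.282 = 0.878430; cosh(ωT) = 1.411276, sinh(ωT) = 0.995841
x(T) = p + (x₀−p)·cosh(ωT) + (ẋ₀/ω)·sinh(ωT) ⇒ p·(1 − cosh) = x(T) − x₀·cosh − (ẋ₀/ω)·sinh
numerator   = 0.8664 − (0.5975)·1.411276 − (0.9023/3.1150)·0.995841 = -0.265296
denominator = 1 − 1.411276 = -0.411276
p = -0.265296 / -0.411276 = 0.6451

p = 0.6451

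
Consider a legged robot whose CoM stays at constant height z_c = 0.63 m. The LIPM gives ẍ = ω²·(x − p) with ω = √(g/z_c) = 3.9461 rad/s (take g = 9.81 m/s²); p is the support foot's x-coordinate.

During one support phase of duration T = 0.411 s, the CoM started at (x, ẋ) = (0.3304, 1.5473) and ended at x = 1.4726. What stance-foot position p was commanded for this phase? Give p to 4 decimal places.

ωT = 3.9461·0.411 = 1.621847; cosh(ωT) = 2.629983, sinh(ωT) = 2.432450
x(T) = p + (x₀−p)·cosh(ωT) + (ẋ₀/ω)·sinh(ωT) ⇒ p·(1 − cosh) = x(T) − x₀·cosh − (ẋ₀/ω)·sinh
numerator   = 1.4726 − (0.3304)·2.629983 − (1.5473/3.9461)·2.432450 = -0.350131
denominator = 1 − 2.629983 = -1.629983
p = -0.350131 / -1.629983 = 0.2148

p = 0.2148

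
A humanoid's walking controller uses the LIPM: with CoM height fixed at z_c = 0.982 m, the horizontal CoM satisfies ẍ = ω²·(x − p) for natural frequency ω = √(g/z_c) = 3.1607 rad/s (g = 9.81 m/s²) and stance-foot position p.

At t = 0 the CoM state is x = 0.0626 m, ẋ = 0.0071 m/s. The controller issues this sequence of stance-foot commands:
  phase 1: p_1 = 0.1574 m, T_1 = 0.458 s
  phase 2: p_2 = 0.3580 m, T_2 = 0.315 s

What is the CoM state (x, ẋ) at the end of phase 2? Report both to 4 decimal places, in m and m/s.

phase 1: p=0.1574, T=0.458, ωT=1.447601, cosh=2.244016, sinh=2.008882; start (x,ẋ)=(0.062600, 0.007100) → end (x,ẋ)=(-0.050820, -0.585998)
phase 2: p=0.3580, T=0.315, ωT=0.995620, cosh=1.537949, sinh=1.168455; start (x,ẋ)=(-0.050820, -0.585998) → end (x,ẋ)=(-0.487377, -2.411062)

x = -0.4874, ẋ = -2.4111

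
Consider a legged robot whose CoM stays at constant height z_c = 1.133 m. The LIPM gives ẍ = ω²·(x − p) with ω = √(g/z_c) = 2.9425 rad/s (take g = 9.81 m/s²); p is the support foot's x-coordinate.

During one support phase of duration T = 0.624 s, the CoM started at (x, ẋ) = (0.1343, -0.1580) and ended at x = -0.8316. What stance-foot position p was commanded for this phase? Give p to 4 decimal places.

ωT = 2.9425·0.624 = 1.836120; cosh(ωT) = 3.215795, sinh(ωT) = 3.056360
x(T) = p + (x₀−p)·cosh(ωT) + (ẋ₀/ω)·sinh(ωT) ⇒ p·(1 − cosh) = x(T) − x₀·cosh − (ẋ₀/ω)·sinh
numerator   = -0.8316 − (0.1343)·3.215795 − (-0.1580/2.9425)·3.056360 = -1.099367
denominator = 1 − 3.215795 = -2.215795
p = -1.099367 / -2.215795 = 0.4962

p = 0.4962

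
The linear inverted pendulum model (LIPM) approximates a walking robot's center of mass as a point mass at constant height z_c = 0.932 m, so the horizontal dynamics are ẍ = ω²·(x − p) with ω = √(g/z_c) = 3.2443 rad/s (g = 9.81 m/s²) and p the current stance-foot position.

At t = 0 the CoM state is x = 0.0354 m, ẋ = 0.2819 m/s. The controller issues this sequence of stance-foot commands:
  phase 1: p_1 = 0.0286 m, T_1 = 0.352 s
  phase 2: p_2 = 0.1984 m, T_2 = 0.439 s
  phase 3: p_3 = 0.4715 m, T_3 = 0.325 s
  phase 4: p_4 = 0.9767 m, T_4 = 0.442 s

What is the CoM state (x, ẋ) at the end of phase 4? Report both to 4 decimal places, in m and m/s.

phase 1: p=0.0286, T=0.352, ωT=1.141994, cosh=1.726095, sinh=1.406913; start (x,ẋ)=(0.035400, 0.281900) → end (x,ẋ)=(0.162585, 0.517624)
phase 2: p=0.1984, T=0.439, ωT=1.424248, cosh=2.197710, sinh=1.957021; start (x,ẋ)=(0.162585, 0.517624) → end (x,ẋ)=(0.431930, 0.910195)
phase 3: p=0.4715, T=0.325, ωT=1.054398, cosh=1.609324, sinh=1.260922; start (x,ẋ)=(0.431930, 0.910195) → end (x,ẋ)=(0.761574, 1.302927)
phase 4: p=0.9767, T=0.442, ωT=1.433981, cosh=2.216862, sinh=1.978504; start (x,ẋ)=(0.761574, 1.302927) → end (x,ẋ)=(1.294371, 1.507543)

x = 1.2944, ẋ = 1.5075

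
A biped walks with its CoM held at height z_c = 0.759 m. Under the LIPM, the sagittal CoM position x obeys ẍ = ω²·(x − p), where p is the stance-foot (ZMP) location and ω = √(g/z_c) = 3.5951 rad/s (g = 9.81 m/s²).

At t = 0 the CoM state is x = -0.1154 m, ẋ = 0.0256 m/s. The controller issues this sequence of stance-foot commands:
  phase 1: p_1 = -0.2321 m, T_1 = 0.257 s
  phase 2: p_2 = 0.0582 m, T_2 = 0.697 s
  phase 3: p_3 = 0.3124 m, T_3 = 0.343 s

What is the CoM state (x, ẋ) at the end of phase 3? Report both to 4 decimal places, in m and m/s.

phase 1: p=-0.2321, T=0.257, ωT=0.923941, cosh=1.458075, sinh=1.061123; start (x,ẋ)=(-0.115400, 0.025600) → end (x,ẋ)=(-0.054387, 0.482519)
phase 2: p=0.0582, T=0.697, ωT=2.505785, cosh=6.167391, sinh=6.085779; start (x,ẋ)=(-0.054387, 0.482519) → end (x,ẋ)=(0.180642, 0.512603)
phase 3: p=0.3124, T=0.343, ωT=1.233119, cosh=1.861650, sinh=1.570268; start (x,ẋ)=(0.180642, 0.512603) → end (x,ẋ)=(0.291007, 0.210477)

x = 0.2910, ẋ = 0.2105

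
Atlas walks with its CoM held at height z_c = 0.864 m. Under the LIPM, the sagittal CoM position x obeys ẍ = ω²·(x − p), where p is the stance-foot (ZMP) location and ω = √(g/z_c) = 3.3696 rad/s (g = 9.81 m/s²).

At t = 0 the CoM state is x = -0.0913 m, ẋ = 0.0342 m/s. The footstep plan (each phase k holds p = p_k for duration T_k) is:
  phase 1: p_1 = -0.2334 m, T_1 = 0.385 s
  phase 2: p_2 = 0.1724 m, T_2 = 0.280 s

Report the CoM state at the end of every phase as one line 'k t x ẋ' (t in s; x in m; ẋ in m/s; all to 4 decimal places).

phase 1: p=-0.2334, T=0.385, ωT=1.297296, cosh=1.966329, sinh=1.693059; start (x,ẋ)=(-0.091300, 0.034200) → end (x,ẋ)=(0.063199, 0.877919)
phase 2: p=0.1724, T=0.280, ωT=0.943488, cosh=1.479097, sinh=1.089829; start (x,ẋ)=(0.063199, 0.877919) → end (x,ẋ)=(0.294827, 0.897511)

1 0.3850 0.0632 0.8779
2 0.6650 0.2948 0.8975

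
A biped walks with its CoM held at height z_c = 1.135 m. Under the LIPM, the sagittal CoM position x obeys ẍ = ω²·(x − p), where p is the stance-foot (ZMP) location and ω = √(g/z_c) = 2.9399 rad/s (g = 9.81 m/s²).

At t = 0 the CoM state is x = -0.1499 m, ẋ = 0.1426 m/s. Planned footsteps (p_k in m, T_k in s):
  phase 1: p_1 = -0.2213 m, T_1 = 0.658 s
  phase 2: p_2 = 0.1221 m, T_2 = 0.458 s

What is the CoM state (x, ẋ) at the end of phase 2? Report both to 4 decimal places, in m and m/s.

phase 1: p=-0.2213, T=0.658, ωT=1.934454, cosh=3.532385, sinh=3.387881; start (x,ẋ)=(-0.149900, 0.142600) → end (x,ẋ)=(0.195242, 1.214864)
phase 2: p=0.1221, T=0.458, ωT=1.346474, cosh=2.052002, sinh=1.791847; start (x,ẋ)=(0.195242, 1.214864) → end (x,ẋ)=(1.012637, 2.878204)

x = 1.0126, ẋ = 2.8782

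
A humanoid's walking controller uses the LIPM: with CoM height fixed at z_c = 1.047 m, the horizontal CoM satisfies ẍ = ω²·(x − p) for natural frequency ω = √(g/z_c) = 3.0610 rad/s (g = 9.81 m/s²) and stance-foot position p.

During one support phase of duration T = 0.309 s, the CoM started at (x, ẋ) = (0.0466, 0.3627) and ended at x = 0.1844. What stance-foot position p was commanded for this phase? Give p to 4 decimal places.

ωT = 3.0610·0.309 = 0.945849; cosh(ωT) = 1.481674, sinh(ωT) = 1.093324
x(T) = p + (x₀−p)·cosh(ωT) + (ẋ₀/ω)·sinh(ωT) ⇒ p·(1 − cosh) = x(T) − x₀·cosh − (ẋ₀/ω)·sinh
numerator   = 0.1844 − (0.0466)·1.481674 − (0.3627/3.0610)·1.093324 = -0.014195
denominator = 1 − 1.481674 = -0.481674
p = -0.014195 / -0.481674 = 0.0295

p = 0.0295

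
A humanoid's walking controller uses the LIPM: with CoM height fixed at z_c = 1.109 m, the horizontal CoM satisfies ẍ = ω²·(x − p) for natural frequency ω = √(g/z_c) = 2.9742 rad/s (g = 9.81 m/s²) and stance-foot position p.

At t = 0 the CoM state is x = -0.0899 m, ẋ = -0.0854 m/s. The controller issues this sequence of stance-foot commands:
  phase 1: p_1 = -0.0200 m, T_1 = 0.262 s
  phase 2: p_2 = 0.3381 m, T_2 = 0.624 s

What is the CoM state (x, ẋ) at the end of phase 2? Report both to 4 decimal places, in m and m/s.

x = -1.5244, ẋ = -5.3643

phase 1: p=-0.0200, T=0.262, ωT=0.779240, cosh=1.319285, sinh=0.860531; start (x,ẋ)=(-0.089900, -0.085400) → end (x,ẋ)=(-0.136927, -0.291568)
phase 2: p=0.3381, T=0.624, ωT=1.855901, cosh=3.276885, sinh=3.120573; start (x,ẋ)=(-0.136927, -0.291568) → end (x,ẋ)=(-1.524427, -5.364261)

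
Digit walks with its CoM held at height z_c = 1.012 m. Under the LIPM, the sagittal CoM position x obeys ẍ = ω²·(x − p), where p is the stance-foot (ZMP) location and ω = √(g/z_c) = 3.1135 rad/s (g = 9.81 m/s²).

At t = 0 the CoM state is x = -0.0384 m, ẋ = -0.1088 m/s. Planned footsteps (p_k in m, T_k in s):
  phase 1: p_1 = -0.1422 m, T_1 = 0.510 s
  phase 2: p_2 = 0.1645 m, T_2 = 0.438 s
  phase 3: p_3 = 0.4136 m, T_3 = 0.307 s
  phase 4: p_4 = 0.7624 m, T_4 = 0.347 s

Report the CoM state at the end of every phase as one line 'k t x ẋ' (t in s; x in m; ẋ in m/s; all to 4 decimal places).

1 0.5100 0.0404 0.4804
2 0.9480 0.1880 0.2949
3 1.2550 0.1819 -0.3381
4 1.6020 -0.3327 -2.9109

phase 1: p=-0.1422, T=0.510, ωT=1.587885, cosh=2.548873, sinh=2.344516; start (x,ẋ)=(-0.038400, -0.108800) → end (x,ẋ)=(0.040445, 0.480386)
phase 2: p=0.1645, T=0.438, ωT=1.363713, cosh=2.083198, sinh=1.827489; start (x,ẋ)=(0.040445, 0.480386) → end (x,ẋ)=(0.188034, 0.294880)
phase 3: p=0.4136, T=0.307, ωT=0.955844, cosh=1.492677, sinh=1.108189; start (x,ẋ)=(0.188034, 0.294880) → end (x,ẋ)=(0.181860, -0.338119)
phase 4: p=0.7624, T=0.347, ωT=1.080385, cosh=1.642638, sinh=1.303174; start (x,ẋ)=(0.181860, -0.338119) → end (x,ẋ)=(-0.332739, -2.910908)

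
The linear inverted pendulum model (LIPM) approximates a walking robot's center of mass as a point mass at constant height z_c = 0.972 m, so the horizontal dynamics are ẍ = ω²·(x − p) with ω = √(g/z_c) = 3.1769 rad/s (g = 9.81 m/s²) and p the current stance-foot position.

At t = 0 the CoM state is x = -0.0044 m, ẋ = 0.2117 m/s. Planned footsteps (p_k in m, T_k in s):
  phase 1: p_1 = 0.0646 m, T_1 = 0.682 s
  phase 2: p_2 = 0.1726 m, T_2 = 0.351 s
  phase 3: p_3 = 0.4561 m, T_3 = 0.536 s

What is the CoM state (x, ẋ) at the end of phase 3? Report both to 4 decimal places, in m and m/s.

x = -1.4282, ẋ = -5.7988

phase 1: p=0.0646, T=0.682, ωT=2.166646, cosh=4.421759, sinh=4.307197; start (x,ẋ)=(-0.004400, 0.211700) → end (x,ẋ)=(0.046519, -0.008078)
phase 2: p=0.1726, T=0.351, ωT=1.115092, cosh=1.688867, sinh=1.360982; start (x,ẋ)=(0.046519, -0.008078) → end (x,ẋ)=(-0.043795, -0.558781)
phase 3: p=0.4561, T=0.536, ωT=1.702818, cosh=2.835783, sinh=2.653614; start (x,ẋ)=(-0.043795, -0.558781) → end (x,ẋ)=(-1.428235, -5.798829)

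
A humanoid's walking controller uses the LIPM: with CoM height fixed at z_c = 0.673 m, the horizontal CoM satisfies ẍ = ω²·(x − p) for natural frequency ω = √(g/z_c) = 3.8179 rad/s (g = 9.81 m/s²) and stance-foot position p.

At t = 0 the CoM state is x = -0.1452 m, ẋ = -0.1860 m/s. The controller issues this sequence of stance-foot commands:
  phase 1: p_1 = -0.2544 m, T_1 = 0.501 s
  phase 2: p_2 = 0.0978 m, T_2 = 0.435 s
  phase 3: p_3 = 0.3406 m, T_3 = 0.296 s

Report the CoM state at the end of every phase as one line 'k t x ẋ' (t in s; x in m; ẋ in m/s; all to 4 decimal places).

1 0.5010 -0.0380 0.7373
2 0.9360 0.2175 0.6957
3 1.2320 0.3829 0.5380

phase 1: p=-0.2544, T=0.501, ωT=1.912768, cosh=3.459739, sinh=3.312068; start (x,ẋ)=(-0.145200, -0.186000) → end (x,ẋ)=(-0.037953, 0.737338)
phase 2: p=0.0978, T=0.435, ωT=1.660786, cosh=2.726719, sinh=2.536730; start (x,ẋ)=(-0.037953, 0.737338) → end (x,ẋ)=(0.217549, 0.695745)
phase 3: p=0.3406, T=0.296, ωT=1.130098, cosh=1.709481, sinh=1.386480; start (x,ẋ)=(0.217549, 0.695745) → end (x,ẋ)=(0.382907, 0.537997)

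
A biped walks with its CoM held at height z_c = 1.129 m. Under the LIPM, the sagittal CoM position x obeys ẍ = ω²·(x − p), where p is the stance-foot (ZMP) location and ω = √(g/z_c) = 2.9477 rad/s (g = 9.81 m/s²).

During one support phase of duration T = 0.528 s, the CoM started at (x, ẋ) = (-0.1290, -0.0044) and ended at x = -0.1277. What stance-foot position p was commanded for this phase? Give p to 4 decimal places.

p = -0.1322

ωT = 2.9477·0.528 = 1.556386; cosh(ωT) = 2.476274, sinh(ωT) = 2.265378
x(T) = p + (x₀−p)·cosh(ωT) + (ẋ₀/ω)·sinh(ωT) ⇒ p·(1 − cosh) = x(T) − x₀·cosh − (ẋ₀/ω)·sinh
numerator   = -0.1277 − (-0.1290)·2.476274 − (-0.0044/2.9477)·2.265378 = 0.195121
denominator = 1 − 2.476274 = -1.476274
p = 0.195121 / -1.476274 = -0.1322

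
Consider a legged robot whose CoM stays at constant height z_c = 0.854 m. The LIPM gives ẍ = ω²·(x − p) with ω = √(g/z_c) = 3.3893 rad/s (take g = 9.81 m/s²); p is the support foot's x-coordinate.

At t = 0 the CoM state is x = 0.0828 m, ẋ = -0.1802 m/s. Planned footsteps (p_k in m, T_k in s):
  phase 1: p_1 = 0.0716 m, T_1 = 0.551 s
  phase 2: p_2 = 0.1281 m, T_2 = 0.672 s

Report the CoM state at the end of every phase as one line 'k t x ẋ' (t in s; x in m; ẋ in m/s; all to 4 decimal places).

phase 1: p=0.0716, T=0.551, ωT=1.867504, cosh=3.313316, sinh=3.158807; start (x,ẋ)=(0.082800, -0.180200) → end (x,ẋ)=(-0.059236, -0.477151)
phase 2: p=0.1281, T=0.672, ωT=2.277610, cosh=4.927934, sinh=4.825405; start (x,ẋ)=(-0.059236, -0.477151) → end (x,ẋ)=(-1.474408, -5.415203)

1 0.5510 -0.0592 -0.4772
2 1.2230 -1.4744 -5.4152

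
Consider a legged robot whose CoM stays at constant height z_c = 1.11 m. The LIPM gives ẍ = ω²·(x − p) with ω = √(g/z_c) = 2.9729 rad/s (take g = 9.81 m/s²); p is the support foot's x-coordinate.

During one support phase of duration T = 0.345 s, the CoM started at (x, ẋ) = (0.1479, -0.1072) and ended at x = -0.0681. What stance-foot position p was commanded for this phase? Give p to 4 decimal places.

p = 0.4480

ωT = 2.9729·0.345 = 1.025651; cosh(ωT) = 1.573736, sinh(ωT) = 1.215173
x(T) = p + (x₀−p)·cosh(ωT) + (ẋ₀/ω)·sinh(ωT) ⇒ p·(1 − cosh) = x(T) − x₀·cosh − (ẋ₀/ω)·sinh
numerator   = -0.0681 − (0.1479)·1.573736 − (-0.1072/2.9729)·1.215173 = -0.257038
denominator = 1 − 1.573736 = -0.573736
p = -0.257038 / -0.573736 = 0.4480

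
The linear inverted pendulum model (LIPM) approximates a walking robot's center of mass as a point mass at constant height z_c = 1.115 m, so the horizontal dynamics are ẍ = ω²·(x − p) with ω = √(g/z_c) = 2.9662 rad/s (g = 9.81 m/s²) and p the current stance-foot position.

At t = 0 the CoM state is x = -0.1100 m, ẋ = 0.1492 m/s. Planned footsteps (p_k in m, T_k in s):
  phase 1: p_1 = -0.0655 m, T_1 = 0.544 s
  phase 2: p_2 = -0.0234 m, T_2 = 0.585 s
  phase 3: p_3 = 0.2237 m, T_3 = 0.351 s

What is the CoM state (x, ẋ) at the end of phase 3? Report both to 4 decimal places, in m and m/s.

phase 1: p=-0.0655, T=0.544, ωT=1.613613, cosh=2.610042, sinh=2.410876; start (x,ẋ)=(-0.110000, 0.149200) → end (x,ẋ)=(-0.060380, 0.071193)
phase 2: p=-0.0234, T=0.585, ωT=1.735227, cosh=2.923287, sinh=2.746927; start (x,ẋ)=(-0.060380, 0.071193) → end (x,ẋ)=(-0.065573, -0.093192)
phase 3: p=0.2237, T=0.351, ωT=1.041136, cosh=1.592743, sinh=1.239690; start (x,ẋ)=(-0.065573, -0.093192) → end (x,ẋ)=(-0.275986, -1.212135)

x = -0.2760, ẋ = -1.2121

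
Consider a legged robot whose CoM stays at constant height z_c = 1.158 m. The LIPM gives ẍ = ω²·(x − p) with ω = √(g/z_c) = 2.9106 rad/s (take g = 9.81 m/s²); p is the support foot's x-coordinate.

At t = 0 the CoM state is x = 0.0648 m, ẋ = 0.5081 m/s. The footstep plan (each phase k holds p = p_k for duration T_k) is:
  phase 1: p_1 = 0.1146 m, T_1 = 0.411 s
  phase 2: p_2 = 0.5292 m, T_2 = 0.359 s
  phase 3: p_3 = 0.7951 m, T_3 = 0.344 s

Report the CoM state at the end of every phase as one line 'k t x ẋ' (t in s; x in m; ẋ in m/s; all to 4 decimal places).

phase 1: p=0.1146, T=0.411, ωT=1.196257, cosh=1.805018, sinh=1.502694; start (x,ẋ)=(0.064800, 0.508100) → end (x,ẋ)=(0.287034, 0.699317)
phase 2: p=0.5292, T=0.359, ωT=1.044905, cosh=1.597427, sinh=1.245702; start (x,ẋ)=(0.287034, 0.699317) → end (x,ẋ)=(0.441656, 0.239076)
phase 3: p=0.7951, T=0.344, ωT=1.001246, cosh=1.544547, sinh=1.177125; start (x,ẋ)=(0.441656, 0.239076) → end (x,ẋ)=(0.345878, -0.841684)

1 0.4110 0.2870 0.6993
2 0.7700 0.4417 0.2391
3 1.1140 0.3459 -0.8417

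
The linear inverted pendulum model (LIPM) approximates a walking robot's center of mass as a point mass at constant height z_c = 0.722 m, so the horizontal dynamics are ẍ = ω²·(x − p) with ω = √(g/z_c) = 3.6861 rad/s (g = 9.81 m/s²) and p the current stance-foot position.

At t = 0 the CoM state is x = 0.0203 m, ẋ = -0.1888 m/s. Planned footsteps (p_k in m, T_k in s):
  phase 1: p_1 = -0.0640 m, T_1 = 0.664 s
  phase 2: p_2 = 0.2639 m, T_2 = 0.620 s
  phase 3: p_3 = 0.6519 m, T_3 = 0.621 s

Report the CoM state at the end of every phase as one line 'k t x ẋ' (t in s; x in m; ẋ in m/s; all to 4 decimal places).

phase 1: p=-0.0640, T=0.664, ωT=2.447570, cosh=5.823365, sinh=5.736861; start (x,ẋ)=(0.020300, -0.188800) → end (x,ẋ)=(0.133071, 0.683211)
phase 2: p=0.2639, T=0.620, ωT=2.285382, cosh=4.965588, sinh=4.863853; start (x,ẋ)=(0.133071, 0.683211) → end (x,ẋ)=(0.515761, 1.046953)
phase 3: p=0.6519, T=0.621, ωT=2.289068, cosh=4.983550, sinh=4.882189; start (x,ẋ)=(0.515761, 1.046953) → end (x,ẋ)=(1.360118, 2.767549)

1 0.6640 0.1331 0.6832
2 1.2840 0.5158 1.0470
3 1.9050 1.3601 2.7675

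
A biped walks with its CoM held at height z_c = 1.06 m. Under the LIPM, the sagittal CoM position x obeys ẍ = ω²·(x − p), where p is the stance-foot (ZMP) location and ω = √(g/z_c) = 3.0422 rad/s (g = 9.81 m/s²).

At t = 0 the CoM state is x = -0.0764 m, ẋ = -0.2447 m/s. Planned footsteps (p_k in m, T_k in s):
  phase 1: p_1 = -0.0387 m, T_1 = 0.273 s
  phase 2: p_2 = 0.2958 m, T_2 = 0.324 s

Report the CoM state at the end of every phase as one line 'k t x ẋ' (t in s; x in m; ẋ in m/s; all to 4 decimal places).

phase 1: p=-0.0387, T=0.273, ωT=0.830521, cosh=1.365168, sinh=0.929345; start (x,ẋ)=(-0.076400, -0.244700) → end (x,ẋ)=(-0.164919, -0.440644)
phase 2: p=0.2958, T=0.324, ωT=0.985673, cosh=1.526401, sinh=1.153213; start (x,ẋ)=(-0.164919, -0.440644) → end (x,ẋ)=(-0.574478, -2.288942)

1 0.2730 -0.1649 -0.4406
2 0.5970 -0.5745 -2.2889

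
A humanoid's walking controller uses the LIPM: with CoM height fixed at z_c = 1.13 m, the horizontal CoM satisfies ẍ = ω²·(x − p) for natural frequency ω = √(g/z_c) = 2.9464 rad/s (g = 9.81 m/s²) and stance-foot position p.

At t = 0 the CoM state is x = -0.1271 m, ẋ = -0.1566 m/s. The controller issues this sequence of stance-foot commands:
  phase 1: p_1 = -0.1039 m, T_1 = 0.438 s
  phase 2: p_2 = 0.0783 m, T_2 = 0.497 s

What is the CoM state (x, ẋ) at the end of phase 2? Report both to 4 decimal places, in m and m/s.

phase 1: p=-0.1039, T=0.438, ωT=1.290523, cosh=1.954907, sinh=1.679780; start (x,ẋ)=(-0.127100, -0.156600) → end (x,ẋ)=(-0.238534, -0.420962)
phase 2: p=0.0783, T=0.497, ωT=1.464361, cosh=2.278002, sinh=2.046776; start (x,ẋ)=(-0.238534, -0.420962) → end (x,ẋ)=(-0.935877, -2.869656)

x = -0.9359, ẋ = -2.8697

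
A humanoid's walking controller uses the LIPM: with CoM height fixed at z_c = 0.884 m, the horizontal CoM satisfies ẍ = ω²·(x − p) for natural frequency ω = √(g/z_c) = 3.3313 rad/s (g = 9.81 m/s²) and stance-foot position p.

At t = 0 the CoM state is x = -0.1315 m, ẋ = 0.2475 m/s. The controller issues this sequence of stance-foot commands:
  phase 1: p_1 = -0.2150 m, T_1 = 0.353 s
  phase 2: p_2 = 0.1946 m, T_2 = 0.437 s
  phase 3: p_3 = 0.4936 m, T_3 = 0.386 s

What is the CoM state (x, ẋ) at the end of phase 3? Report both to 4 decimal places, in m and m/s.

phase 1: p=-0.2150, T=0.353, ωT=1.175949, cosh=1.774872, sinh=1.466345; start (x,ẋ)=(-0.131500, 0.247500) → end (x,ẋ)=(0.042144, 0.847165)
phase 2: p=0.1946, T=0.437, ωT=1.455778, cosh=2.260519, sinh=2.027300; start (x,ẋ)=(0.042144, 0.847165) → end (x,ẋ)=(0.365523, 0.885416)
phase 3: p=0.4936, T=0.386, ωT=1.285882, cosh=1.947132, sinh=1.670725; start (x,ẋ)=(0.365523, 0.885416) → end (x,ẋ)=(0.688273, 1.011183)

x = 0.6883, ẋ = 1.0112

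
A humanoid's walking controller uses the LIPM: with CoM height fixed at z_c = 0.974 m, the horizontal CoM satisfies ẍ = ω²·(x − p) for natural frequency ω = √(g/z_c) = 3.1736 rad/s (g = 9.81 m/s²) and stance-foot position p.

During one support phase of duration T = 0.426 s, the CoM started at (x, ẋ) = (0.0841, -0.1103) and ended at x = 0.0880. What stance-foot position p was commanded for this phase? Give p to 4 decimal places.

ωT = 3.1736·0.426 = 1.351954; cosh(ωT) = 2.061852, sinh(ωT) = 1.803117
x(T) = p + (x₀−p)·cosh(ωT) + (ẋ₀/ω)·sinh(ωT) ⇒ p·(1 − cosh) = x(T) − x₀·cosh − (ẋ₀/ω)·sinh
numerator   = 0.0880 − (0.0841)·2.061852 − (-0.1103/3.1736)·1.803117 = -0.022734
denominator = 1 − 2.061852 = -1.061852
p = -0.022734 / -1.061852 = 0.0214

p = 0.0214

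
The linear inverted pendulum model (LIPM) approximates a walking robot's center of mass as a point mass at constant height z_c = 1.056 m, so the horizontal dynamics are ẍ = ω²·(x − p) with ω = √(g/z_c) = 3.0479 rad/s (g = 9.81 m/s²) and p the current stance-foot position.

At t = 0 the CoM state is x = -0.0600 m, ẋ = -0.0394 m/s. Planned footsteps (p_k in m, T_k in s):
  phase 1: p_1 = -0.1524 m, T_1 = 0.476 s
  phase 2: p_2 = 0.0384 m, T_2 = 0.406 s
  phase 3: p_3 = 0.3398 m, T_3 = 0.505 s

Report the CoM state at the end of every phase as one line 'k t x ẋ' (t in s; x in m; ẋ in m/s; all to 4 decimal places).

1 0.4760 0.0295 0.4791
2 0.8820 0.2698 0.8523
3 1.3870 0.7909 1.6036

phase 1: p=-0.1524, T=0.476, ωT=1.450800, cosh=2.250455, sinh=2.016073; start (x,ẋ)=(-0.060000, -0.039400) → end (x,ẋ)=(0.029480, 0.479110)
phase 2: p=0.0384, T=0.406, ωT=1.237447, cosh=1.868464, sinh=1.578340; start (x,ẋ)=(0.029480, 0.479110) → end (x,ẋ)=(0.269839, 0.852292)
phase 3: p=0.3398, T=0.505, ωT=1.539189, cosh=2.437683, sinh=2.223128; start (x,ẋ)=(0.269839, 0.852292) → end (x,ẋ)=(0.790916, 1.603572)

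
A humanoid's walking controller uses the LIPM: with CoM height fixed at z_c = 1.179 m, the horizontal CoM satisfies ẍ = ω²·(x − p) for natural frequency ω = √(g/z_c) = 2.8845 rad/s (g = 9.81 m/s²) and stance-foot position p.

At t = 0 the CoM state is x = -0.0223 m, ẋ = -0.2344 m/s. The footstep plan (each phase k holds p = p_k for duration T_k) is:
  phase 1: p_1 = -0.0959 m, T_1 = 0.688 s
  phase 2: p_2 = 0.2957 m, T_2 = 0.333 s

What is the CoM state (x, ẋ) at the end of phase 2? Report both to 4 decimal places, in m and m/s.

phase 1: p=-0.0959, T=0.688, ωT=1.984536, cosh=3.706558, sinh=3.569113; start (x,ẋ)=(-0.022300, -0.234400) → end (x,ẋ)=(-0.113130, -0.111097)
phase 2: p=0.2957, T=0.333, ωT=0.960539, cosh=1.497895, sinh=1.115208; start (x,ẋ)=(-0.113130, -0.111097) → end (x,ẋ)=(-0.359637, -1.481545)

x = -0.3596, ẋ = -1.4815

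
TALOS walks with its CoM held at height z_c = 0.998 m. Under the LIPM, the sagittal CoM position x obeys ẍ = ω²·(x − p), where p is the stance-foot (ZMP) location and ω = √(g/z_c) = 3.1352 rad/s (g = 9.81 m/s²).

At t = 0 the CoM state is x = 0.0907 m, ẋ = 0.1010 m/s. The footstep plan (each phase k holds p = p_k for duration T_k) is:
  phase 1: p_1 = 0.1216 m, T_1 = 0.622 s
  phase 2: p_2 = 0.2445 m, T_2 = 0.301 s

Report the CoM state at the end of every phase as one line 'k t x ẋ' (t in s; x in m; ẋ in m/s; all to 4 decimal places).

phase 1: p=0.1216, T=0.622, ωT=1.950094, cosh=3.585806, sinh=3.443545; start (x,ẋ)=(0.090700, 0.101000) → end (x,ẋ)=(0.121732, 0.028564)
phase 2: p=0.2445, T=0.301, ωT=0.943695, cosh=1.479323, sinh=1.090136; start (x,ẋ)=(0.121732, 0.028564) → end (x,ẋ)=(0.072818, -0.377341)

1 0.6220 0.1217 0.0286
2 0.9230 0.0728 -0.3773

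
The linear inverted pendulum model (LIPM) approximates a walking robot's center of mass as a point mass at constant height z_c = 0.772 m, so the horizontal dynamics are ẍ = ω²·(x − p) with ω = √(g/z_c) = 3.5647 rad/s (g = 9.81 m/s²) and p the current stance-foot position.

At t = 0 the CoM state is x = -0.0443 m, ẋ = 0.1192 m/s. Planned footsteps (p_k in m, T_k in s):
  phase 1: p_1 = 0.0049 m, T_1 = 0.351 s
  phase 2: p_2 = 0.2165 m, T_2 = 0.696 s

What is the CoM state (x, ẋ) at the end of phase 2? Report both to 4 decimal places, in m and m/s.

phase 1: p=0.0049, T=0.351, ωT=1.251210, cosh=1.890363, sinh=1.604205; start (x,ẋ)=(-0.044300, 0.119200) → end (x,ẋ)=(-0.034463, -0.056019)
phase 2: p=0.2165, T=0.696, ωT=2.481031, cosh=6.018621, sinh=5.934964; start (x,ẋ)=(-0.034463, -0.056019) → end (x,ẋ)=(-1.387218, -5.646621)

x = -1.3872, ẋ = -5.6466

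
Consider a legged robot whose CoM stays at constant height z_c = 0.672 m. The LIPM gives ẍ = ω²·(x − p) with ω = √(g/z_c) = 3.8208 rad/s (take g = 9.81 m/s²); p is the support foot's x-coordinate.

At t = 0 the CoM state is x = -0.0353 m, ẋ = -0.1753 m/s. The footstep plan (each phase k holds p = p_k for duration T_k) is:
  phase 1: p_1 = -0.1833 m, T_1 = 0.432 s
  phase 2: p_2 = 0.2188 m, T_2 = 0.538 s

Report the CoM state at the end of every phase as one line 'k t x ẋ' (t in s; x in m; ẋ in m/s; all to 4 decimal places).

phase 1: p=-0.1833, T=0.432, ωT=1.650586, cosh=2.700984, sinh=2.509046; start (x,ẋ)=(-0.035300, -0.175300) → end (x,ẋ)=(0.101329, 0.945329)
phase 2: p=0.2188, T=0.538, ωT=2.055590, cosh=3.969733, sinh=3.841716; start (x,ẋ)=(0.101329, 0.945329) → end (x,ẋ)=(0.702977, 2.028420)

1 0.4320 0.1013 0.9453
2 0.9700 0.7030 2.0284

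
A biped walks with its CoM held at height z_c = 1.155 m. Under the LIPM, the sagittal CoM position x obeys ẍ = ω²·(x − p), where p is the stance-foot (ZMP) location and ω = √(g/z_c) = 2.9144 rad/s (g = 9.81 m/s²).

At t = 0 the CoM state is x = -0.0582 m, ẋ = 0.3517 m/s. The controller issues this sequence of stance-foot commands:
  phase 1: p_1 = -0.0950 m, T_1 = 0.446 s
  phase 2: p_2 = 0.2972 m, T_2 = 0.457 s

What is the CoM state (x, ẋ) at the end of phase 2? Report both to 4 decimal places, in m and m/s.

phase 1: p=-0.0950, T=0.446, ωT=1.299822, cosh=1.970613, sinh=1.698032; start (x,ẋ)=(-0.058200, 0.351700) → end (x,ẋ)=(0.182431, 0.875178)
phase 2: p=0.2972, T=0.457, ωT=1.331881, cosh=2.026071, sinh=1.762091; start (x,ẋ)=(0.182431, 0.875178) → end (x,ẋ)=(0.593817, 1.183786)

x = 0.5938, ẋ = 1.1838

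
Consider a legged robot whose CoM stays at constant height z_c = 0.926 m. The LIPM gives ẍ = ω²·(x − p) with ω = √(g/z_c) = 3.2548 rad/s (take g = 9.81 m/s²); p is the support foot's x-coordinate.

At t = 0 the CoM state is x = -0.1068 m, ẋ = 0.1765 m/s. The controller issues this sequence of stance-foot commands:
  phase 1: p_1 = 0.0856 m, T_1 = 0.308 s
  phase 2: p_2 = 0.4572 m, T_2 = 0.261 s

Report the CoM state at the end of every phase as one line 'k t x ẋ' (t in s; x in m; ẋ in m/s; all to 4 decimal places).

1 0.3080 -0.1479 -0.4655
2 0.5690 -0.5163 -2.5255

phase 1: p=0.0856, T=0.308, ωT=1.002478, cosh=1.545998, sinh=1.179029; start (x,ẋ)=(-0.106800, 0.176500) → end (x,ẋ)=(-0.147914, -0.465467)
phase 2: p=0.4572, T=0.261, ωT=0.849503, cosh=1.383056, sinh=0.955428; start (x,ẋ)=(-0.147914, -0.465467) → end (x,ẋ)=(-0.516342, -2.525507)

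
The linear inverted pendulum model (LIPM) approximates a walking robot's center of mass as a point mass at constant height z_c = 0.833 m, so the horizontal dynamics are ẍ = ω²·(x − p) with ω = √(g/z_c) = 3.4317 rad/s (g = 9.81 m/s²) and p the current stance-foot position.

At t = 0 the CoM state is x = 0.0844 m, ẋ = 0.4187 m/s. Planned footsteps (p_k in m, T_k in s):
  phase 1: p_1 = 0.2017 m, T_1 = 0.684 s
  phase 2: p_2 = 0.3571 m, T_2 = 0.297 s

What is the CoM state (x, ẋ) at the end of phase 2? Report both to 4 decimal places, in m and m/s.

phase 1: p=0.2017, T=0.684, ωT=2.347283, cosh=5.276373, sinh=5.180744; start (x,ẋ)=(0.084400, 0.418700) → end (x,ẋ)=(0.214881, 0.123769)
phase 2: p=0.3571, T=0.297, ωT=1.019215, cosh=1.565948, sinh=1.205070; start (x,ẋ)=(0.214881, 0.123769) → end (x,ẋ)=(0.177856, -0.394321)

x = 0.1779, ẋ = -0.3943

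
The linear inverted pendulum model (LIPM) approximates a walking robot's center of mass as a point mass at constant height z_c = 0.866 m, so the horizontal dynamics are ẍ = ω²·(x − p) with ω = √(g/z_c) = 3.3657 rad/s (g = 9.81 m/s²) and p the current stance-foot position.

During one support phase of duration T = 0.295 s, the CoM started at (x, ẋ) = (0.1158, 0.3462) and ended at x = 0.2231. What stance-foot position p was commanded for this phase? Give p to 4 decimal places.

p = 0.1391

ωT = 3.3657·0.295 = 0.992881; cosh(ωT) = 1.534754, sinh(ωT) = 1.164246
x(T) = p + (x₀−p)·cosh(ωT) + (ẋ₀/ω)·sinh(ωT) ⇒ p·(1 − cosh) = x(T) − x₀·cosh − (ẋ₀/ω)·sinh
numerator   = 0.2231 − (0.1158)·1.534754 − (0.3462/3.3657)·1.164246 = -0.074380
denominator = 1 − 1.534754 = -0.534754
p = -0.074380 / -0.534754 = 0.1391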